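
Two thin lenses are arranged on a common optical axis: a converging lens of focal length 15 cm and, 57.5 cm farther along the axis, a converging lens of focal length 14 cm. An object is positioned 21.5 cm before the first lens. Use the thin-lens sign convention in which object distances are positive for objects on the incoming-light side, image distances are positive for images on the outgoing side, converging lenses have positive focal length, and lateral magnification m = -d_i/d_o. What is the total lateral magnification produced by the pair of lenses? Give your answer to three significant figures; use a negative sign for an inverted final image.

Applying the thin-lens equation to the first lens, 1/15 = 1/21.5 + 1/d_i1, which gives d_i1 = 49.615 cm.
Its lateral magnification is m_1 = -d_i1/d_o1 = -(49.615)/21.5 = -2.3077.
Object distance for lens 2: d_o2 = 57.5 - 49.615 = 7.885 cm.
Applying the thin-lens equation again with f_2 = 14 cm and d_o2 = 7.885 cm gives d_i2 = -18.050 cm.
m_2 = -(-18.050)/(7.885) = 2.2893.
Overall magnification: m = m_1 m_2 = -5.2830.

-5.28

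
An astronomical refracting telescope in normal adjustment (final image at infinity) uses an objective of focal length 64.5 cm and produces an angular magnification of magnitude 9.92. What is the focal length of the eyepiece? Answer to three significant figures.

|M| = f_obj/f_eye, so f_eye = f_obj/|M| = 64.5/9.92 = 6.502 cm.

6.50 cm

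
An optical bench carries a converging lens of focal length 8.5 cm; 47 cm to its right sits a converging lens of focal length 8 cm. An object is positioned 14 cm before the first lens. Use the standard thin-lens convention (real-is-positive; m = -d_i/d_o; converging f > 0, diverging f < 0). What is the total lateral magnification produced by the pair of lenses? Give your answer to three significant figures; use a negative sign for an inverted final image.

0.712

First lens: d_i1 = 1/(1/8.5 - 1/14) = 21.636 cm.
m_1 = -(21.636)/14 = -1.5455.
The intermediate image is 21.636 cm to the right of lens 1, so d_o2 = L - d_i1 = 47 - 21.636 = 25.364 cm.
Second lens: d_i2 = 1/(1/8 - 1/(25.364)) = 11.686 cm.
m_2 = -(11.686)/(25.364) = -0.4607.
Overall magnification: m = m_1 m_2 = 0.7120.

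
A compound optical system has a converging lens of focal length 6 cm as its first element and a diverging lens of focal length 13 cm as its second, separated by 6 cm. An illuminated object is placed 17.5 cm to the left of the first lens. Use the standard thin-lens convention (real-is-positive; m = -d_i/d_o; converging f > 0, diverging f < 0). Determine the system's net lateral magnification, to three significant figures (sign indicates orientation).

-0.687

Lens 1: 1/d_i1 = 1/f_1 - 1/d_o1 = 1/6 - 1/17.5 = 0.10952 cm^-1, so d_i1 = 9.130 cm.
m_1 = -(9.130)/17.5 = -0.5217.
Since 9.130 cm > 6 cm, the first image lies past the second lens and serves as a virtual object: d_o2 = L - d_i1 = -3.130 cm.
Lens 2: 1/d_i2 = 1/f_2 - 1/d_o2 = 1/(-13) - 1/(-3.130) = 0.24252 cm^-1, so d_i2 = 4.123 cm.
m_2 = -(4.123)/(-3.130) = 1.3172.
The system's lateral magnification is m_1 m_2 = (-0.5217)(1.3172) = -0.6872.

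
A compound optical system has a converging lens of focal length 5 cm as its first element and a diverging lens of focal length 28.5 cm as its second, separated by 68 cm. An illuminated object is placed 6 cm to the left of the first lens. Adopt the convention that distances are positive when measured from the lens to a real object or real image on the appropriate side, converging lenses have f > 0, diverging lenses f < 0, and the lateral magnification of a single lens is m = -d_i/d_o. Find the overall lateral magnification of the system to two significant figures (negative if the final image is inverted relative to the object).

First lens: d_i1 = 1/(1/5 - 1/6) = 30.000 cm.
m_1 = -(30.000)/6 = -5.0000.
That image sits 38.000 cm in front of the second lens, so d_o2 = 38.000 cm.
Second lens: d_i2 = 1/(1/(-28.5) - 1/(38.000)) = -16.286 cm.
m_2 = -(-16.286)/(38.000) = 0.4286.
Total m = m_1 x m_2 = (-5.0000)(0.4286) = -2.1429.

-2.1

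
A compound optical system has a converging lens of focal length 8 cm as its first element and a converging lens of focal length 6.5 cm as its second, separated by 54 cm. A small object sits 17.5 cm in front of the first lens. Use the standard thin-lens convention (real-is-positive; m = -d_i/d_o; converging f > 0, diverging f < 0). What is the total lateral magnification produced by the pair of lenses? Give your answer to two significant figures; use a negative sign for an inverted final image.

0.17

Applying the thin-lens equation to the first lens, 1/8 = 1/17.5 + 1/d_i1, which gives d_i1 = 14.737 cm.
Its lateral magnification is m_1 = -d_i1/d_o1 = -(14.737)/17.5 = -0.8421.
Object distance for lens 2: d_o2 = 54 - 14.737 = 39.263 cm.
Applying the thin-lens equation again with f_2 = 6.5 cm and d_o2 = 39.263 cm gives d_i2 = 7.790 cm.
m_2 = -(7.790)/(39.263) = -0.1984.
The system's lateral magnification is m_1 m_2 = (-0.8421)(-0.1984) = 0.1671.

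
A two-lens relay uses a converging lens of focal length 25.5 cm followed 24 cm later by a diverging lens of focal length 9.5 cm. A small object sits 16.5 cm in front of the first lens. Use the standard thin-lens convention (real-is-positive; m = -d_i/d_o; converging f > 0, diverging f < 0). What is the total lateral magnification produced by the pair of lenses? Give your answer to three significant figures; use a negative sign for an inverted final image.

0.335

Applying the thin-lens equation to the first lens, 1/25.5 = 1/16.5 + 1/d_i1, which gives d_i1 = -46.750 cm.
Its lateral magnification is m_1 = -d_i1/d_o1 = -(-46.750)/16.5 = 2.8333.
With d_i1 < 0 the first image is virtual and lies on the object side; the object distance for lens 2 is d_o2 = 24 - (-46.750) = 70.750 cm.
Applying the thin-lens equation again with f_2 = -9.5 cm and d_o2 = 70.750 cm gives d_i2 = -8.375 cm.
m_2 = -(-8.375)/(70.750) = 0.1184.
Total m = m_1 x m_2 = (2.8333)(0.1184) = 0.3354.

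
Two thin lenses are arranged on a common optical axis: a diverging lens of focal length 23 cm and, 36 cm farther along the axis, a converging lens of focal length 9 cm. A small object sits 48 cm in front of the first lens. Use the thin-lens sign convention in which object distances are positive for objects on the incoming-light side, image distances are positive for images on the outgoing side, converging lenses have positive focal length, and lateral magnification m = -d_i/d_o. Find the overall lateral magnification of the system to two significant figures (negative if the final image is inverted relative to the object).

-0.069

Lens 1: 1/d_i1 = 1/f_1 - 1/d_o1 = 1/(-23) - 1/48 = -0.06431 cm^-1, so d_i1 = -15.549 cm.
m_1 = -(-15.549)/48 = 0.3239.
The intermediate image is virtual, 15.549 cm to the left of lens 1, so d_o2 = L - d_i1 = 36 - (-15.549) = 51.549 cm.
Lens 2: 1/d_i2 = 1/f_2 - 1/d_o2 = 1/9 - 1/(51.549) = 0.09171 cm^-1, so d_i2 = 10.904 cm.
m_2 = -(10.904)/(51.549) = -0.2115.
Overall magnification: m = m_1 m_2 = -0.0685.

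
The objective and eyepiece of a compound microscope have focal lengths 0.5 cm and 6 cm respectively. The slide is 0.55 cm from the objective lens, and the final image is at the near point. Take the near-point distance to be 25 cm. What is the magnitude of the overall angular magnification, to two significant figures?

52

Objective: 1/d_i = 1/f_obj - 1/d_o = 1/0.5 - 1/0.55 = 0.18182 cm^-1, so d_i = 5.500 cm.
m_obj = -d_i/d_o = -5.500/0.55 = -10.000.
Eyepiece angular magnification (image at near point): M_eye = 1 + D/f_e = 1 + 25/6 = 5.167.
Overall M = m_obj x M_eye = (-10.000)(5.167) = -51.67.
|M| = 51.67.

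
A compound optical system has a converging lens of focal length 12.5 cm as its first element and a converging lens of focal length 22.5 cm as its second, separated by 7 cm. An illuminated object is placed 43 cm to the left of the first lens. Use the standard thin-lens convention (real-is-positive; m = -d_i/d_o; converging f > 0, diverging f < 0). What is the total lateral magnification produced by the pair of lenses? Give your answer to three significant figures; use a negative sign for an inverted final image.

First lens: d_i1 = 1/(1/12.5 - 1/43) = 17.623 cm.
m_1 = -(17.623)/43 = -0.4098.
Since 17.623 cm > 7 cm, the first image lies past the second lens and serves as a virtual object: d_o2 = L - d_i1 = -10.623 cm.
Second lens: d_i2 = 1/(1/22.5 - 1/(-10.623)) = 7.216 cm.
m_2 = -(7.216)/(-10.623) = 0.6793.
Overall magnification: m = m_1 m_2 = -0.2784.

-0.278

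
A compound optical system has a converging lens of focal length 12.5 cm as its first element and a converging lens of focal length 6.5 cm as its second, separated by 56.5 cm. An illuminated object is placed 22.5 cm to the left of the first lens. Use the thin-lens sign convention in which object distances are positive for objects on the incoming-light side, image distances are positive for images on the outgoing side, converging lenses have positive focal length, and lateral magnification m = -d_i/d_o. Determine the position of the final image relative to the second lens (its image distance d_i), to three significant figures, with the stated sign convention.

First lens: d_i1 = 1/(1/12.5 - 1/22.5) = 28.125 cm.
The intermediate image is 28.125 cm to the right of lens 1, so d_o2 = L - d_i1 = 56.5 - 28.125 = 28.375 cm.
Second lens: d_i2 = 1/(1/6.5 - 1/(28.375)) = 8.431 cm.

8.43 cm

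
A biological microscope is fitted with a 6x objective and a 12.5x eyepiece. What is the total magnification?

75

The overall magnification of a compound microscope is the product of the objective and eyepiece magnifications:
M = M_obj x M_eye = 6 x 12.5 = 75.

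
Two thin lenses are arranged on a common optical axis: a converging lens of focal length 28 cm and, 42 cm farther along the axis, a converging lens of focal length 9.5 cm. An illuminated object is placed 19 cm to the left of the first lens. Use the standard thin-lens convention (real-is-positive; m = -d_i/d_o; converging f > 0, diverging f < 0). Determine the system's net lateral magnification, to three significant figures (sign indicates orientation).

First lens: d_i1 = 1/(1/28 - 1/19) = -59.111 cm.
m_1 = -(-59.111)/19 = 3.1111.
With d_i1 < 0 the first image is virtual and lies on the object side; the object distance for lens 2 is d_o2 = 42 - (-59.111) = 101.111 cm.
Second lens: d_i2 = 1/(1/9.5 - 1/(101.111)) = 10.485 cm.
m_2 = -(10.485)/(101.111) = -0.1037.
The system's lateral magnification is m_1 m_2 = (3.1111)(-0.1037) = -0.3226.

-0.323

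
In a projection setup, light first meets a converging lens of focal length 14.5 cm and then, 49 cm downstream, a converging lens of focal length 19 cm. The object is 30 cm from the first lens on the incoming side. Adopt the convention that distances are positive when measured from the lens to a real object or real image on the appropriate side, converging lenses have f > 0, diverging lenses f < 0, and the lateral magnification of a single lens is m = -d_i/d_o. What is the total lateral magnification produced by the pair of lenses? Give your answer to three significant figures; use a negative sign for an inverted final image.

9.18

First lens: d_i1 = 1/(1/14.5 - 1/30) = 28.065 cm.
m_1 = -(28.065)/30 = -0.9355.
The intermediate image is 28.065 cm to the right of lens 1, so d_o2 = L - d_i1 = 49 - 28.065 = 20.935 cm.
Second lens: d_i2 = 1/(1/19 - 1/(20.935)) = 205.517 cm.
m_2 = -(205.517)/(20.935) = -9.8167.
Total m = m_1 x m_2 = (-0.9355)(-9.8167) = 9.1833.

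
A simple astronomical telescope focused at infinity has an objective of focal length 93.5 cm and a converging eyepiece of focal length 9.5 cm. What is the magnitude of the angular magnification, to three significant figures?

|M| = f_obj/|f_eye| = 93.5/9.5 = 9.842.

9.84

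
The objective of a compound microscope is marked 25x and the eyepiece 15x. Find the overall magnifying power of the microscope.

375

The overall magnification of a compound microscope is the product of the objective and eyepiece magnifications:
M = M_obj x M_eye = 25 x 15 = 375.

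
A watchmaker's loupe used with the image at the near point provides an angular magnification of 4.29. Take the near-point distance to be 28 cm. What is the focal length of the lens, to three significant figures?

For the image at the near point, M = 1 + D/f.
f = D/(M - 1) = 28/(4.29 - 1) = 8.511 cm.

8.51 cm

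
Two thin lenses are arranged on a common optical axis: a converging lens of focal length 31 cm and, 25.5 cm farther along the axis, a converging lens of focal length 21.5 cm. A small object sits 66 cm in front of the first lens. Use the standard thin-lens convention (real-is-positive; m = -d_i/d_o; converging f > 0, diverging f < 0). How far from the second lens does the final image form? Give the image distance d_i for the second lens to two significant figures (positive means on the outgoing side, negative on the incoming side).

13 cm

Lens 1: 1/d_i1 = 1/f_1 - 1/d_o1 = 1/31 - 1/66 = 0.01711 cm^-1, so d_i1 = 58.457 cm.
Since 58.457 cm > 25.5 cm, the first image lies past the second lens and serves as a virtual object: d_o2 = L - d_i1 = -32.957 cm.
Lens 2: 1/d_i2 = 1/f_2 - 1/d_o2 = 1/21.5 - 1/(-32.957) = 0.07685 cm^-1, so d_i2 = 13.012 cm.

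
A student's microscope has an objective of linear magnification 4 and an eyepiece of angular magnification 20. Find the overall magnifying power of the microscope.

80

The overall magnification of a compound microscope is the product of the objective and eyepiece magnifications:
M = M_obj x M_eye = 4 x 20 = 80.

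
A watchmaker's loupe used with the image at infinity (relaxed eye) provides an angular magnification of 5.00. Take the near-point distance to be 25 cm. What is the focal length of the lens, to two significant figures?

For the image at infinity, M = D/f.
f = D/M = 25/5.0 = 5.000 cm.

5.0 cm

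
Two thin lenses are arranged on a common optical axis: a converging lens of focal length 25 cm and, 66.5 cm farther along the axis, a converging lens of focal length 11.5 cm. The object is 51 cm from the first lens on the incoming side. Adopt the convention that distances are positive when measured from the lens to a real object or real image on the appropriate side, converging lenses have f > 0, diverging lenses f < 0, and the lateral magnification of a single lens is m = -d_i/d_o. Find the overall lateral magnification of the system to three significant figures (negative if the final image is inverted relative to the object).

Lens 1: 1/d_i1 = 1/f_1 - 1/d_o1 = 1/25 - 1/51 = 0.02039 cm^-1, so d_i1 = 49.038 cm.
m_1 = -(49.038)/51 = -0.9615.
The intermediate image is 49.038 cm to the right of lens 1, so d_o2 = L - d_i1 = 66.5 - 49.038 = 17.462 cm.
Lens 2: 1/d_i2 = 1/f_2 - 1/d_o2 = 1/11.5 - 1/(17.462) = 0.02969 cm^-1, so d_i2 = 33.684 cm.
m_2 = -(33.684)/(17.462) = -1.9290.
Overall magnification: m = m_1 m_2 = 1.8548.

1.85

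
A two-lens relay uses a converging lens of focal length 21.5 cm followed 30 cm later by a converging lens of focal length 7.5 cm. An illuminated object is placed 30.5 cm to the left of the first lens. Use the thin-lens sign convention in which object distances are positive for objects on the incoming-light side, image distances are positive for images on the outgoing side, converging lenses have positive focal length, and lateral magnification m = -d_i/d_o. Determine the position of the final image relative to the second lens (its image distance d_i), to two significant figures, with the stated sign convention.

6.4 cm

First lens: d_i1 = 1/(1/21.5 - 1/30.5) = 72.861 cm.
This image would form 72.861 cm past lens 1, i.e. 42.861 cm beyond lens 2, so it is a virtual object for lens 2: d_o2 = 30 - 72.861 = -42.861 cm.
Second lens: d_i2 = 1/(1/7.5 - 1/(-42.861)) = 6.383 cm.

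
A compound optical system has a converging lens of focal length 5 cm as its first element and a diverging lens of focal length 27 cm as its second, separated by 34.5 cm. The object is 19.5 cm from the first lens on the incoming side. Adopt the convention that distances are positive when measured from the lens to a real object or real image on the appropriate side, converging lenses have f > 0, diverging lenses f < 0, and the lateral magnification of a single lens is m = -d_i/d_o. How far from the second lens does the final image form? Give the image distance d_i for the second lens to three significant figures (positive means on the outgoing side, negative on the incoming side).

Applying the thin-lens equation to the first lens, 1/5 = 1/19.5 + 1/d_i1, which gives d_i1 = 6.724 cm.
That image sits 27.776 cm in front of the second lens, so d_o2 = 27.776 cm.
Applying the thin-lens equation again with f_2 = -27 cm and d_o2 = 27.776 cm gives d_i2 = -13.691 cm.

-13.7 cm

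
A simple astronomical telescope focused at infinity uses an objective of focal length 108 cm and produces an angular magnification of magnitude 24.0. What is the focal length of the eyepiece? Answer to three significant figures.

4.50 cm

|M| = f_obj/f_eye, so f_eye = f_obj/|M| = 108/24.0 = 4.500 cm.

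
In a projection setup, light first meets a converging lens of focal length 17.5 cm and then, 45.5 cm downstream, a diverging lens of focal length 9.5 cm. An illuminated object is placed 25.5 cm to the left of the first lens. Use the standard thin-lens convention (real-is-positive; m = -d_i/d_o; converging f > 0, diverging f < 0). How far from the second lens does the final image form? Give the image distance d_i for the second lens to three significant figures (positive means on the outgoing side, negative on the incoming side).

First lens: d_i1 = 1/(1/17.5 - 1/25.5) = 55.781 cm.
This image would form 55.781 cm past lens 1, i.e. 10.281 cm beyond lens 2, so it is a virtual object for lens 2: d_o2 = 45.5 - 55.781 = -10.281 cm.
Second lens: d_i2 = 1/(1/(-9.5) - 1/(-10.281)) = -125.020 cm.

-125 cm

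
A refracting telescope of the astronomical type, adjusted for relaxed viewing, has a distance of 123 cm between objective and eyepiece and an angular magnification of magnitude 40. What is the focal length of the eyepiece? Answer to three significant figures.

In normal adjustment the tube length equals f_obj + f_eye and |M| = f_obj/f_eye.
So f_obj = 40 f_eye and 40 f_eye + f_eye = 123 cm, giving f_eye = 123/41 = 3.000 cm and f_obj = 120.000 cm.

3.00 cm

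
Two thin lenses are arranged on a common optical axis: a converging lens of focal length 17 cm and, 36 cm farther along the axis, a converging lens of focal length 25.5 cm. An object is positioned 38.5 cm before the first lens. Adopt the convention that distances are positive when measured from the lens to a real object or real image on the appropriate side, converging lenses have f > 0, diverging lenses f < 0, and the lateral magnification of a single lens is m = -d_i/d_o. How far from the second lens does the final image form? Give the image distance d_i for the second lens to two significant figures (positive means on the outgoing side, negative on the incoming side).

-7.1 cm

First lens: d_i1 = 1/(1/17 - 1/38.5) = 30.442 cm.
That image sits 5.558 cm in front of the second lens, so d_o2 = 5.558 cm.
Second lens: d_i2 = 1/(1/25.5 - 1/(5.558)) = -7.107 cm.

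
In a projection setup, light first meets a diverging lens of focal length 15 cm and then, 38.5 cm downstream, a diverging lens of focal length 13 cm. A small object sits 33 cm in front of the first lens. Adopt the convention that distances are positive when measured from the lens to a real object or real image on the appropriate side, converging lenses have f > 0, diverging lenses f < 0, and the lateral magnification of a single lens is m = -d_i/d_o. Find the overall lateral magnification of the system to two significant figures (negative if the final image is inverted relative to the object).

0.066

First lens: d_i1 = 1/(1/(-15) - 1/33) = -10.312 cm.
m_1 = -(-10.312)/33 = 0.3125.
The intermediate image is virtual, 10.312 cm to the left of lens 1, so d_o2 = L - d_i1 = 38.5 - (-10.312) = 48.812 cm.
Second lens: d_i2 = 1/(1/(-13) - 1/(48.812)) = -10.266 cm.
m_2 = -(-10.266)/(48.812) = 0.2103.
Overall magnification: m = m_1 m_2 = 0.0657.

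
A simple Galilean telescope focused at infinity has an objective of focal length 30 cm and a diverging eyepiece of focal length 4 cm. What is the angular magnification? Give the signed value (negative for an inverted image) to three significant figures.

M = -f_obj/f_eye = -30/(-4) = 7.500.

7.50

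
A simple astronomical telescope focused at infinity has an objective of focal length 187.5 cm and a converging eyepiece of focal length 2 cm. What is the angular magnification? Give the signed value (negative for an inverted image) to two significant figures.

M = -f_obj/f_eye = -187.5/(2) = -93.750.

-94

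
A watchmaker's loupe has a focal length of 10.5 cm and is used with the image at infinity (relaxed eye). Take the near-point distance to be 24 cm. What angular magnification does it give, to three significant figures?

2.29

M = D/f = 24/10.5 = 2.286.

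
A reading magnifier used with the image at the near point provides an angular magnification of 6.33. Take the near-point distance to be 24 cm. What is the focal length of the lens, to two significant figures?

For the image at the near point, M = 1 + D/f.
f = D/(M - 1) = 24/(6.33 - 1) = 4.503 cm.

4.5 cm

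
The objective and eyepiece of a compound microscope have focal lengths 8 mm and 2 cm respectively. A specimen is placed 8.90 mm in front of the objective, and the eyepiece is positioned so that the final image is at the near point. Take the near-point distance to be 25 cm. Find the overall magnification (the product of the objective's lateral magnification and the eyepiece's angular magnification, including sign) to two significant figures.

-120

Convert to cm: f_obj = 8 mm = 0.8 cm; d_o = 8.90 mm = 0.89 cm.
Objective: 1/d_i = 1/f_obj - 1/d_o = 1/0.8 - 1/0.89 = 0.12640 cm^-1, so d_i = 7.911 cm.
m_obj = -d_i/d_o = -7.911/0.89 = -8.889.
Eyepiece angular magnification (image at near point): M_eye = 1 + D/f_e = 1 + 25/2 = 13.500.
Overall M = m_obj x M_eye = (-8.889)(13.500) = -120.00.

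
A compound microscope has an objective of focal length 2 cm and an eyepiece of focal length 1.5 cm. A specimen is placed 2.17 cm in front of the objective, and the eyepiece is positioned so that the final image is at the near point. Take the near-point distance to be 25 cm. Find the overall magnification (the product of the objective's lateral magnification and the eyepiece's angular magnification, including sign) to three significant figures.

Objective: 1/d_i = 1/f_obj - 1/d_o = 1/2 - 1/2.17 = 0.03917 cm^-1, so d_i = 25.529 cm.
m_obj = -d_i/d_o = -25.529/2.17 = -11.765.
Eyepiece angular magnification (image at near point): M_eye = 1 + D/f_e = 1 + 25/1.5 = 17.667.
Overall M = m_obj x M_eye = (-11.765)(17.667) = -207.84.

-208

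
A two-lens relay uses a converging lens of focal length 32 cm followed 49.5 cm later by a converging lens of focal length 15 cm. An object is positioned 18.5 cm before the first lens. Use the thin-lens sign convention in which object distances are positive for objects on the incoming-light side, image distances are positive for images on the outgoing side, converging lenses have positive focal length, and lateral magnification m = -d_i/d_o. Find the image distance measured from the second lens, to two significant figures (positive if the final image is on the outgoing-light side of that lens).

First lens: d_i1 = 1/(1/32 - 1/18.5) = -43.852 cm.
The intermediate image is virtual, 43.852 cm to the left of lens 1, so d_o2 = L - d_i1 = 49.5 - (-43.852) = 93.352 cm.
Second lens: d_i2 = 1/(1/15 - 1/(93.352)) = 17.872 cm.

18 cm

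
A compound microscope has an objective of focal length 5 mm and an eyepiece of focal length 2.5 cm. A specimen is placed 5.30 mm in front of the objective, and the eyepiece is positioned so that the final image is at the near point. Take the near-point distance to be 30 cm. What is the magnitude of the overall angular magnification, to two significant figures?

220

Convert to cm: f_obj = 5 mm = 0.5 cm; d_o = 5.30 mm = 0.53 cm.
Objective: 1/d_i = 1/f_obj - 1/d_o = 1/0.5 - 1/0.53 = 0.11321 cm^-1, so d_i = 8.833 cm.
m_obj = -d_i/d_o = -8.833/0.53 = -16.667.
Eyepiece angular magnification (image at near point): M_eye = 1 + D/f_e = 1 + 30/2.5 = 13.000.
Overall M = m_obj x M_eye = (-16.667)(13.000) = -216.67.
|M| = 216.67.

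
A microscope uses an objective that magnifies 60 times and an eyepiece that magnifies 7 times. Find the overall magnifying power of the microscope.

420

The overall magnification of a compound microscope is the product of the objective and eyepiece magnifications:
M = M_obj x M_eye = 60 x 7 = 420.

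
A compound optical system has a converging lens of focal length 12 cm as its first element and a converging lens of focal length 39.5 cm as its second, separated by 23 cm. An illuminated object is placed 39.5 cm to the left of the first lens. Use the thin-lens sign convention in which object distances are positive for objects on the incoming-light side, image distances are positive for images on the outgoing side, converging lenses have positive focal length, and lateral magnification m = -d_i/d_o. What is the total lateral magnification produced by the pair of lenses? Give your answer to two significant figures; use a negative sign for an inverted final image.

Applying the thin-lens equation to the first lens, 1/12 = 1/39.5 + 1/d_i1, which gives d_i1 = 17.236 cm.
Its lateral magnification is m_1 = -d_i1/d_o1 = -(17.236)/39.5 = -0.4364.
The intermediate image is 17.236 cm to the right of lens 1, so d_o2 = L - d_i1 = 23 - 17.236 = 5.764 cm.
Applying the thin-lens equation again with f_2 = 39.5 cm and d_o2 = 5.764 cm gives d_i2 = -6.748 cm.
m_2 = -(-6.748)/(5.764) = 1.1708.
Total m = m_1 x m_2 = (-0.4364)(1.1708) = -0.5109.

-0.51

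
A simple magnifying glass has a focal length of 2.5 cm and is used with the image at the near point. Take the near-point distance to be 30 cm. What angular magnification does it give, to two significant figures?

13

M = 1 + D/f = 1 + 30/2.5 = 13.000.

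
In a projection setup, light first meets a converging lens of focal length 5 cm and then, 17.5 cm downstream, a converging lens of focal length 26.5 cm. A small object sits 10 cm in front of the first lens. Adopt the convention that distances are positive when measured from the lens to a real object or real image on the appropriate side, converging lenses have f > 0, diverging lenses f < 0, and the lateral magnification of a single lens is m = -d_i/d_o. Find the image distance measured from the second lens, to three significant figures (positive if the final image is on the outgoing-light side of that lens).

-10.5 cm

First lens: d_i1 = 1/(1/5 - 1/10) = 10.000 cm.
That image sits 7.500 cm in front of the second lens, so d_o2 = 7.500 cm.
Second lens: d_i2 = 1/(1/26.5 - 1/(7.500)) = -10.461 cm.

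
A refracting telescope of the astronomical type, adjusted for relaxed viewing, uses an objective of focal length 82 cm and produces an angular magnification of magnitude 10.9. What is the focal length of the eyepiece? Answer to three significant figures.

7.52 cm

|M| = f_obj/f_eye, so f_eye = f_obj/|M| = 82/10.9 = 7.523 cm.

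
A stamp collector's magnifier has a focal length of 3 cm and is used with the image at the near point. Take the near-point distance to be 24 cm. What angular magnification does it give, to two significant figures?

M = 1 + D/f = 1 + 24/3 = 9.000.

9.0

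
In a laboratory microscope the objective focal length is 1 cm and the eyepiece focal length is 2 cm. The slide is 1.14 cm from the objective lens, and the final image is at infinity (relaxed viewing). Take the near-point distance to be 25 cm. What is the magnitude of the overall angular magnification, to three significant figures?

Objective: 1/d_i = 1/f_obj - 1/d_o = 1/1 - 1/1.14 = 0.12281 cm^-1, so d_i = 8.143 cm.
m_obj = -d_i/d_o = -8.143/1.14 = -7.143.
Eyepiece angular magnification (image at infinity): M_eye = D/f_e = 25/2 = 12.500.
Overall M = m_obj x M_eye = (-7.143)(12.500) = -89.29.
|M| = 89.29.

89.3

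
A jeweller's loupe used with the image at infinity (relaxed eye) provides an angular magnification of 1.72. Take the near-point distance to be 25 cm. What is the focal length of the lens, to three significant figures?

14.5 cm

For the image at infinity, M = D/f.
f = D/M = 25/1.72 = 14.535 cm.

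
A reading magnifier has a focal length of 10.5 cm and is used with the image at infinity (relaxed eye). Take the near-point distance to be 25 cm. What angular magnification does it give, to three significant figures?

2.38

M = D/f = 25/10.5 = 2.381.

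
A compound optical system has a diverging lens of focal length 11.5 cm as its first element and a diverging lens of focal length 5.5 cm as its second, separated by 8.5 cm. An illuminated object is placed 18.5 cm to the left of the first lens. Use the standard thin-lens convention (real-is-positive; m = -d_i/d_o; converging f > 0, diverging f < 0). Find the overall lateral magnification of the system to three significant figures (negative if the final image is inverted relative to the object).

Applying the thin-lens equation to the first lens, 1/(-11.5) = 1/18.5 + 1/d_i1, which gives d_i1 = -7.092 cm.
Its lateral magnification is m_1 = -d_i1/d_o1 = -(-7.092)/18.5 = 0.3833.
The intermediate image is virtual, 7.092 cm to the left of lens 1, so d_o2 = L - d_i1 = 8.5 - (-7.092) = 15.592 cm.
Applying the thin-lens equation again with f_2 = -5.5 cm and d_o2 = 15.592 cm gives d_i2 = -4.066 cm.
m_2 = -(-4.066)/(15.592) = 0.2608.
Overall magnification: m = m_1 m_2 = 0.1000.

0.100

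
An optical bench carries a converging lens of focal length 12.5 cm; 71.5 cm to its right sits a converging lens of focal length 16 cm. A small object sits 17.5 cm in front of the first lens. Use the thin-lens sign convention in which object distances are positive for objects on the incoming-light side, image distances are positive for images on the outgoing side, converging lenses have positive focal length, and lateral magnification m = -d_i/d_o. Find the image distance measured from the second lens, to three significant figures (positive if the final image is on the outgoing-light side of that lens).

Applying the thin-lens equation to the first lens, 1/12.5 = 1/17.5 + 1/d_i1, which gives d_i1 = 43.750 cm.
Object distance for lens 2: d_o2 = 71.5 - 43.750 = 27.750 cm.
Applying the thin-lens equation again with f_2 = 16 cm and d_o2 = 27.750 cm gives d_i2 = 37.787 cm.

37.8 cm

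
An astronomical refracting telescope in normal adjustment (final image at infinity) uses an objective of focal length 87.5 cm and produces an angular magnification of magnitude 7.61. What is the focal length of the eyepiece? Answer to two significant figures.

|M| = f_obj/f_eye, so f_eye = f_obj/|M| = 87.5/7.61 = 11.498 cm.

11 cm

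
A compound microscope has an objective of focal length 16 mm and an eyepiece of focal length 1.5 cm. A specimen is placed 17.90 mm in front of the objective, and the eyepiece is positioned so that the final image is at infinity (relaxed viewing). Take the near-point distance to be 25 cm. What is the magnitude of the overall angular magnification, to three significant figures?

140

Convert to cm: f_obj = 16 mm = 1.6 cm; d_o = 17.90 mm = 1.79 cm.
Objective: 1/d_i = 1/f_obj - 1/d_o = 1/1.6 - 1/1.79 = 0.06634 cm^-1, so d_i = 15.074 cm.
m_obj = -d_i/d_o = -15.074/1.79 = -8.421.
Eyepiece angular magnification (image at infinity): M_eye = D/f_e = 25/1.5 = 16.667.
Overall M = m_obj x M_eye = (-8.421)(16.667) = -140.35.
|M| = 140.35.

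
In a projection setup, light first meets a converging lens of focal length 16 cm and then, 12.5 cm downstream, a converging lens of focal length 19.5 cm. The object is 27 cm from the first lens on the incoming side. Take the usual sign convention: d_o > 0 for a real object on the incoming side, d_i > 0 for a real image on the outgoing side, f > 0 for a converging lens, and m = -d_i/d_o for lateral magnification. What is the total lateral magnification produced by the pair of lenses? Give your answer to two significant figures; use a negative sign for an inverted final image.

-0.61

Lens 1: 1/d_i1 = 1/f_1 - 1/d_o1 = 1/16 - 1/27 = 0.02546 cm^-1, so d_i1 = 39.273 cm.
m_1 = -(39.273)/27 = -1.4545.
This image would form 39.273 cm past lens 1, i.e. 26.773 cm beyond lens 2, so it is a virtual object for lens 2: d_o2 = 12.5 - 39.273 = -26.773 cm.
Lens 2: 1/d_i2 = 1/f_2 - 1/d_o2 = 1/19.5 - 1/(-26.773) = 0.08863 cm^-1, so d_i2 = 11.282 cm.
m_2 = -(11.282)/(-26.773) = 0.4214.
Overall magnification: m = m_1 m_2 = -0.6130.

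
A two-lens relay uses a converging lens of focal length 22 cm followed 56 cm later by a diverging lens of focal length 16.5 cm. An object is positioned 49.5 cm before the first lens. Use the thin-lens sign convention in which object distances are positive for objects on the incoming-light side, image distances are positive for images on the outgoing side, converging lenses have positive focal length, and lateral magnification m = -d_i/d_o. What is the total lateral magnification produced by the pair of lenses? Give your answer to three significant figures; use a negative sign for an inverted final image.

Lens 1: 1/d_i1 = 1/f_1 - 1/d_o1 = 1/22 - 1/49.5 = 0.02525 cm^-1, so d_i1 = 39.600 cm.
m_1 = -(39.600)/49.5 = -0.8000.
The intermediate image is 39.600 cm to the right of lens 1, so d_o2 = L - d_i1 = 56 - 39.600 = 16.400 cm.
Lens 2: 1/d_i2 = 1/f_2 - 1/d_o2 = 1/(-16.5) - 1/(16.400) = -0.12158 cm^-1, so d_i2 = -8.225 cm.
m_2 = -(-8.225)/(16.400) = 0.5015.
Total m = m_1 x m_2 = (-0.8000)(0.5015) = -0.4012.

-0.401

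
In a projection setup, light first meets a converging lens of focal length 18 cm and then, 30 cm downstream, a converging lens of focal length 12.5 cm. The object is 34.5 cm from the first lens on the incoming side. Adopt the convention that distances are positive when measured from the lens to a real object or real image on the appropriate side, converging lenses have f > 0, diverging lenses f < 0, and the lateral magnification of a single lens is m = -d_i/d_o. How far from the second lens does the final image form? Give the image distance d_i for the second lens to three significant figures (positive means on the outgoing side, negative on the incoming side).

First lens: d_i1 = 1/(1/18 - 1/34.5) = 37.636 cm.
Since 37.636 cm > 30 cm, the first image lies past the second lens and serves as a virtual object: d_o2 = L - d_i1 = -7.636 cm.
Second lens: d_i2 = 1/(1/12.5 - 1/(-7.636)) = 4.740 cm.

4.74 cm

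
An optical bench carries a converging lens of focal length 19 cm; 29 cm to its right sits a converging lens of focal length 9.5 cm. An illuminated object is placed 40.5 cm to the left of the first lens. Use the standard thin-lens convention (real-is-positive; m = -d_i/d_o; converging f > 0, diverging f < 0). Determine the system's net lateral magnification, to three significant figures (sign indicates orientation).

-0.515

Lens 1: 1/d_i1 = 1/f_1 - 1/d_o1 = 1/19 - 1/40.5 = 0.02794 cm^-1, so d_i1 = 35.791 cm.
m_1 = -(35.791)/40.5 = -0.8837.
Since 35.791 cm > 29 cm, the first image lies past the second lens and serves as a virtual object: d_o2 = L - d_i1 = -6.791 cm.
Lens 2: 1/d_i2 = 1/f_2 - 1/d_o2 = 1/9.5 - 1/(-6.791) = 0.25252 cm^-1, so d_i2 = 3.960 cm.
m_2 = -(3.960)/(-6.791) = 0.5832.
The system's lateral magnification is m_1 m_2 = (-0.8837)(0.5832) = -0.5153.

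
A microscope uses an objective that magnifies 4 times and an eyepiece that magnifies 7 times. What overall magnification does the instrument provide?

The overall magnification of a compound microscope is the product of the objective and eyepiece magnifications:
M = M_obj x M_eye = 4 x 7 = 28.

28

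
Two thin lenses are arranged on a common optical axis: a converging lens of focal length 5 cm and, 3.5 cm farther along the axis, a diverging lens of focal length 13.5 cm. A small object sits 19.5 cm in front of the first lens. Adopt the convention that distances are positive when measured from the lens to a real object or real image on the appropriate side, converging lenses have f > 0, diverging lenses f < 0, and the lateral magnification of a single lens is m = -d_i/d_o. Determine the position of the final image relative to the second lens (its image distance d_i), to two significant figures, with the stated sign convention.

4.2 cm

Applying the thin-lens equation to the first lens, 1/5 = 1/19.5 + 1/d_i1, which gives d_i1 = 6.724 cm.
Since 6.724 cm > 3.5 cm, the first image lies past the second lens and serves as a virtual object: d_o2 = L - d_i1 = -3.224 cm.
Applying the thin-lens equation again with f_2 = -13.5 cm and d_o2 = -3.224 cm gives d_i2 = 4.236 cm.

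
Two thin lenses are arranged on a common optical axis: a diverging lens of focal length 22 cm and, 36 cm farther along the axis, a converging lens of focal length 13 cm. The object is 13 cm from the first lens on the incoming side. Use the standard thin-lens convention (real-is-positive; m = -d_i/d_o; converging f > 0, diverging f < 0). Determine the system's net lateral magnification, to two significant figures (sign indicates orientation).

-0.26

Applying the thin-lens equation to the first lens, 1/(-22) = 1/13 + 1/d_i1, which gives d_i1 = -8.171 cm.
Its lateral magnification is m_1 = -d_i1/d_o1 = -(-8.171)/13 = 0.6286.
The intermediate image is virtual, 8.171 cm to the left of lens 1, so d_o2 = L - d_i1 = 36 - (-8.171) = 44.171 cm.
Applying the thin-lens equation again with f_2 = 13 cm and d_o2 = 44.171 cm gives d_i2 = 18.422 cm.
m_2 = -(18.422)/(44.171) = -0.4170.
Overall magnification: m = m_1 m_2 = -0.2621.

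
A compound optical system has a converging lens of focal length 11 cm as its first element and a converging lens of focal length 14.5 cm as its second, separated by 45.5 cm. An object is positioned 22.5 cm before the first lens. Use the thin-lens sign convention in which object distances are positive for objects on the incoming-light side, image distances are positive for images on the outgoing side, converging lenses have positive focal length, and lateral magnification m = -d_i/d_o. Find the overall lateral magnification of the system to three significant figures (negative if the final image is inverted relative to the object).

1.46

Applying the thin-lens equation to the first lens, 1/11 = 1/22.5 + 1/d_i1, which gives d_i1 = 21.522 cm.
Its lateral magnification is m_1 = -d_i1/d_o1 = -(21.522)/22.5 = -0.9565.
Object distance for lens 2: d_o2 = 45.5 - 21.522 = 23.978 cm.
Applying the thin-lens equation again with f_2 = 14.5 cm and d_o2 = 23.978 cm gives d_i2 = 36.682 cm.
m_2 = -(36.682)/(23.978) = -1.5298.
Overall magnification: m = m_1 m_2 = 1.4633.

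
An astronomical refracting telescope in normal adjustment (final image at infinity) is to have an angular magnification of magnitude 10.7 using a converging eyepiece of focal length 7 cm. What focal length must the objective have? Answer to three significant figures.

74.9 cm

|M| = f_obj/|f_eye|, so f_obj = |M| x |f_eye| = 10.7 x 7 = 74.900 cm.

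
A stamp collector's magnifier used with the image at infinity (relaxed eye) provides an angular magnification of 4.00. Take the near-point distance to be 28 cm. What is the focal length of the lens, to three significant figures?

For the image at infinity, M = D/f.
f = D/M = 28/4.0 = 7.000 cm.

7.00 cm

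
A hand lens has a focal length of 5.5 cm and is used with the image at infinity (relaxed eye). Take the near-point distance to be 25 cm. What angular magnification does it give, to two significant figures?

4.5

M = D/f = 25/5.5 = 4.545.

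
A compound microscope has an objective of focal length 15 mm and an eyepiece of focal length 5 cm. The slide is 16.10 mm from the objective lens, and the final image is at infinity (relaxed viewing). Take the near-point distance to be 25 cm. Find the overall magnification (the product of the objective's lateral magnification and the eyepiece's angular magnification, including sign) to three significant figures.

-68.2

Convert to cm: f_obj = 15 mm = 1.5 cm; d_o = 16.10 mm = 1.61 cm.
Objective: 1/d_i = 1/f_obj - 1/d_o = 1/1.5 - 1/1.61 = 0.04555 cm^-1, so d_i = 21.955 cm.
m_obj = -d_i/d_o = -21.955/1.61 = -13.636.
Eyepiece angular magnification (image at infinity): M_eye = D/f_e = 25/5 = 5.000.
Overall M = m_obj x M_eye = (-13.636)(5.000) = -68.18.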